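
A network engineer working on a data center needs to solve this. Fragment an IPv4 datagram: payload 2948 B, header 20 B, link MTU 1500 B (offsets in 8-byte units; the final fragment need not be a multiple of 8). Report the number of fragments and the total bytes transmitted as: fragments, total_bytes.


Max data per non-final fragment = floor((MTU - header)/8)*8 = floor((1500 - 20)/8)*8 = floor(1480/8)*8 = 1480 B
Final fragment needs no 8-byte alignment: it can carry up to MTU - header = 1480 B
Non-final fragments needed = ceil((payload - 1480) / 1480) = ceil(1468/1480) = ceil(0.9919) = 1
Number of fragments = 1 + 1 = 2
Fragment sizes (data): 1 * 1480 B + 1468 B (last, 1468 <= 1480 OK)
Total bytes sent = payload + n_frags * header = 2948 + 2*20 = 2948 + 40 = 2988 B

2, 2988


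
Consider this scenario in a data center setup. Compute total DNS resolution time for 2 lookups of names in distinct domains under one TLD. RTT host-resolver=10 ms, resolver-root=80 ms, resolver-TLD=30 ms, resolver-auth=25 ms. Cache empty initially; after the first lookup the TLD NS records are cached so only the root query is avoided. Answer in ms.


Lookup 1 (cold cache): local + root + TLD + auth = 10 + 80 + 30 + 25 = 145 ms
Lookups 2..2 (TLD NS cached -> skip root; new domain -> still ask TLD and auth): local + TLD + auth = 10 + 30 + 25 = 65 ms each
Remaining 1 lookups: 1 * 65 = 65 ms
Total = 145 + 65 = 210 ms

210


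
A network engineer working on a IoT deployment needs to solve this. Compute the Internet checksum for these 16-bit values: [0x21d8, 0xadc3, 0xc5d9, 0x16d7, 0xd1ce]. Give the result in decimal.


Given words: [0x21d8, 0xadc3, 0xc5d9, 0x16d7, 0xd1ce]
Step 1: Sum all words
Raw sum = 8664 + 44483 + 50649 + 5847 + 53710 = 163353
Step 2: Fold carry: (32281 + 2) = 32283
One's complement = ~32283 & 0xFFFF = 33252

33252


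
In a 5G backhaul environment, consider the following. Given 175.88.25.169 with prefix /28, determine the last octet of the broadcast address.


Given: IP = 175.88.25.169, prefix = /28
Host bits = 32 - 28 = 4
Network last octet = 169 AND mask = 160
Host part size = 2^4 - 1 = 15
Broadcast last octet = 160 OR 15 = 175

175


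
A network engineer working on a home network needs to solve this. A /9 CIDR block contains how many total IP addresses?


Given: CIDR prefix /9
Host bits = 32 - 9 = 23
Total addresses = 2^23 = 8388608

8388608


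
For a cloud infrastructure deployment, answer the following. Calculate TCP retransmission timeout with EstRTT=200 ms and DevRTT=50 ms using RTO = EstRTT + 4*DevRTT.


Given: EstRTT = 200 ms, DevRTT = 50 ms
Timeout = EstRTT + 4 * DevRTT
4 * DevRTT = 4 * 50 = 200
Timeout = 200 + 200 = 400 ms

400


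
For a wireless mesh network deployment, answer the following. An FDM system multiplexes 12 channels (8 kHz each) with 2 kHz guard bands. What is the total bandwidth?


Given: 12 channels, 8 kHz each, guard = 2 kHz
Channel bandwidth = 12 * 8 = 96 kHz
Guard bands = 11 gaps * 2 kHz = 22 kHz
Total = 96 + 22 = 118 kHz

118


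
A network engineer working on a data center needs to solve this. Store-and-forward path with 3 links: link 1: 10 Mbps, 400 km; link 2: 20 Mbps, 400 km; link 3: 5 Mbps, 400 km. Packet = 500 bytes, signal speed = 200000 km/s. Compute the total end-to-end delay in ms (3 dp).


Packet = 500 bytes = 4000 bits. Store-and-forward: sum (t_trans + t_prop) per link.
Link 1: t_trans = 4000/(10*10^6) s = 0.4000 ms; t_prop = 400/200000 s = 2.0000 ms; subtotal = 2.4000 ms
Link 2: t_trans = 4000/(20*10^6) s = 0.2000 ms; t_prop = 400/200000 s = 2.0000 ms; subtotal = 2.2000 ms
Link 3: t_trans = 4000/(5*10^6) s = 0.8000 ms; t_prop = 400/200000 s = 2.0000 ms; subtotal = 2.8000 ms
End-to-end = 2.4000 + 2.2000 + 2.8000 = 7.4000 ms -> 7.400 ms (3 dp)

7.400


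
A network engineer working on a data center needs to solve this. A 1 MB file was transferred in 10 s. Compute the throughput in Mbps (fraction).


Given: file = 1 MB, time = 10 s
File in Mb = 1 * 8 = 8 Mb
Throughput = 8 / 10 Mbps
Throughput = 4/5 Mbps

4/5


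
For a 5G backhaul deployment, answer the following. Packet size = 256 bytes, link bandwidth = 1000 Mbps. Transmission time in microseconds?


Given: packet = 256 bytes, bandwidth = 1000 Mbps
Packet in bits = 256 * 8 = 2048 bits
Bandwidth = 1000 * 10^6 = 1000000000 bps
Time = 2048 / 1000000000 seconds
Time in us = 2048 * 10^6 / 1000000000 = 2.048

2.048


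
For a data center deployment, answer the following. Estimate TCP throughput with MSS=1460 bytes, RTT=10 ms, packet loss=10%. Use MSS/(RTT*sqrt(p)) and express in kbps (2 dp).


Given: MSS = 1460 bytes, RTT = 10 ms, loss = 10%
RTT in seconds = 10 / 1000 = 0.01
Loss rate = 10% = 0.1
sqrt(loss) = sqrt(0.1) = 0.316227766017
Throughput (bytes/s) = 1460 / (0.01 * 0.316227766017) = 461692.5384
Throughput (kbps) = 461692.5384 * 8 / 1000 = 3693.540307 -> 3693.54 kbps (2 dp)

3693.54


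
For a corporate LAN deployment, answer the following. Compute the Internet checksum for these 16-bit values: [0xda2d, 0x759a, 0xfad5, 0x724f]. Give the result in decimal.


Given words: [0xda2d, 0x759a, 0xfad5, 0x724f]
Step 1: Sum all words
Raw sum = 55853 + 30106 + 64213 + 29263 = 179435
Step 2: Fold carry: (48363 + 2) = 48365
One's complement = ~48365 & 0xFFFF = 17170

17170


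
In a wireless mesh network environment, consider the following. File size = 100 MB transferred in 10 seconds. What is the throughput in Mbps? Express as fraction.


Given: file = 100 MB, time = 10 s
File in Mb = 100 * 8 = 800 Mb
Throughput = 800 / 10 Mbps
Throughput = 80 Mbps

80


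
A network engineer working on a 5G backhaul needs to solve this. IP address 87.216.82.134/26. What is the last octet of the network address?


Given: IP = 87.216.82.134, prefix = /26
Subnet mask = 255.255.255.192
Last octet of IP: 134
Last octet of mask: 192
Network last octet = 134 AND 192 = 128

128


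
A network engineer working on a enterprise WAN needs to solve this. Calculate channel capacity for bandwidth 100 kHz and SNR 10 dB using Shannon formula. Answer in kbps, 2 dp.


Given: B = 100 kHz, SNR = 10 dB
SNR linear = 10^(10/10) = 10
1 + SNR = 11
log2(11) = 3.4594316186
C = 100 * 1000 * 3.4594316186 = 345943.1619 bps
C = 345.943162 kbps -> 345.94 kbps (2 dp)

345.94


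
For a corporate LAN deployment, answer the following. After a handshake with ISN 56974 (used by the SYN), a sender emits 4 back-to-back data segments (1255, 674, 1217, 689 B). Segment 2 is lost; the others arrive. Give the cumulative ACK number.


SYN uses sequence number 56974; first data byte = ISN + 1 = 56975.
Segment 1: SEQ = 56975, len = 1255 B, covers [56975, 58229]
Segment 2: SEQ = 58230, len = 674 B, covers [58230, 58903] [LOST]
Segment 3: SEQ = 58904, len = 1217 B, covers [58904, 60120]
Segment 4: SEQ = 60121, len = 689 B, covers [60121, 60809]
In-order data received: bytes [56975, 58229] (segments 1..1).
Segment 2 missing -> gap begins at byte 58230; later segments buffered out of order.
Cumulative ACK = next expected in-order byte = 56975 + 1255 = 58230

58230


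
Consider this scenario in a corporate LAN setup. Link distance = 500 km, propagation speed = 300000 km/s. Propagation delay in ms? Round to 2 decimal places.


Given: distance = 500 km, speed = 300000 km/s
Delay = distance / speed = 500 / 300000 seconds
Delay in ms = 500 * 1000 / 300000
Delay = 1.6667 ms
Rounded to 2 dp = 1.67 ms

1.67


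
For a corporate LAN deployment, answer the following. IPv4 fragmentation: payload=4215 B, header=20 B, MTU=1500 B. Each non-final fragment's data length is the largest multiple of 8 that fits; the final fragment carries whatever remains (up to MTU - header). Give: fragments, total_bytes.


Max data per non-final fragment = floor((MTU - header)/8)*8 = floor((1500 - 20)/8)*8 = floor(1480/8)*8 = 1480 B
Final fragment needs no 8-byte alignment: it can carry up to MTU - header = 1480 B
Non-final fragments needed = ceil((payload - 1480) / 1480) = ceil(2735/1480) = ceil(1.8480) = 2
Number of fragments = 2 + 1 = 3
Fragment sizes (data): 2 * 1480 B + 1255 B (last, 1255 <= 1480 OK)
Total bytes sent = payload + n_frags * header = 4215 + 3*20 = 4215 + 60 = 4275 B

3, 4275


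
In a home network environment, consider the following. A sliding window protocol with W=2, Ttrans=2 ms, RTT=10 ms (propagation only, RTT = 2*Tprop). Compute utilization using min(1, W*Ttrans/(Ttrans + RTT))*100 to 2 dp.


Given: W = 2, Ttrans = 2 ms, RTT = 10 ms (= 2 * Tprop, Tprop = 5 ms)
Cycle time = Ttrans + RTT = 2 + 10 = 12 ms (first packet sent until its ACK returns)
W * Ttrans = 2 * 2 = 4 ms of sending per cycle
W * Ttrans / (Ttrans + RTT) = 4 / 12 = 0.333333
U = min(1, 0.333333) = 0.333333
U% = 33.33%

33.33


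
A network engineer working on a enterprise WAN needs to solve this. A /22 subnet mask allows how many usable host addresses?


Given: subnet mask /22
Host bits = 32 - 22 = 10
Total addresses = 2^10 = 1024
Usable hosts = 1024 - 2 (network + broadcast) = 1022

1022


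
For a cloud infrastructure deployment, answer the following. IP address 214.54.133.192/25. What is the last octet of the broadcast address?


Given: IP = 214.54.133.192, prefix = /25
Host bits = 32 - 25 = 7
Network last octet = 192 AND mask = 128
Host part size = 2^7 - 1 = 127
Broadcast last octet = 128 OR 127 = 255

255


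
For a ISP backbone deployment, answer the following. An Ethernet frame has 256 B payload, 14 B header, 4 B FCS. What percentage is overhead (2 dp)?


Given: payload = 256 B, header = 14 B, trailer = 4 B
Overhead bytes = header + trailer = 14 + 4 = 18
Total frame = payload + overhead = 256 + 18 = 274
Overhead % = 18 / 274 * 100 = 6.5693% -> 6.57% (2 dp)

6.57


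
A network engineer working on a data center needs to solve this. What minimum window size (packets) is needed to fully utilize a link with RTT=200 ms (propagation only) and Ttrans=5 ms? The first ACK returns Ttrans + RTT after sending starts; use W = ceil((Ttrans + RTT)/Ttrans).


Given: Ttrans = 5 ms, RTT = 200 ms (= 2 * Tprop, Tprop = 100 ms)
Time until first ACK returns = Ttrans + RTT = 5 + 200 = 205 ms
Need W * Ttrans >= Ttrans + RTT  ->  W >= (Ttrans + RTT) / Ttrans
(Ttrans + RTT) / Ttrans = 205 / 5 = 41
W_min = ceil(41) = 41

41


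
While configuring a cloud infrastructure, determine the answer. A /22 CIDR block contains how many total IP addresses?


Given: CIDR prefix /22
Host bits = 32 - 22 = 10
Total addresses = 2^10 = 1024

1024


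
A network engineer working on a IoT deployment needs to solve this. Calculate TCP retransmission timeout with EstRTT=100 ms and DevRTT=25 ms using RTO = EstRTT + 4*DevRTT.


Given: EstRTT = 100 ms, DevRTT = 25 ms
Timeout = EstRTT + 4 * DevRTT
4 * DevRTT = 4 * 25 = 100
Timeout = 100 + 100 = 200 ms

200


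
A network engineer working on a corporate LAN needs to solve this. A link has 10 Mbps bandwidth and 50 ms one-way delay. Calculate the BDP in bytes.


Given: bandwidth = 10 Mbps, delay = 50 ms
BDP in bits = 10 * 10^6 * 50 / 1000
BDP in bits = 500000
BDP in bytes = 500000 / 8 = 62500

62500


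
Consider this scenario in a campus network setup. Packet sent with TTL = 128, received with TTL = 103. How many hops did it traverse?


Given: initial TTL = 128, received TTL = 103
Hops = initial TTL - received TTL
Hops = 128 - 103 = 25

25


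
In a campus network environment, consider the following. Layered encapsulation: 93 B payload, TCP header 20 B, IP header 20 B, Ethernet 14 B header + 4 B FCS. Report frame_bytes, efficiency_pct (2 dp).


TCP segment = 93 + 20 = 113 B
IP packet = 113 + 20 = 133 B
Ethernet frame = 133 + 14 + 4 = 151 B
Efficiency = app / frame = 93 / 151 = 0.615894 = 61.5894% -> 61.59% (2 dp)

151, 61.59


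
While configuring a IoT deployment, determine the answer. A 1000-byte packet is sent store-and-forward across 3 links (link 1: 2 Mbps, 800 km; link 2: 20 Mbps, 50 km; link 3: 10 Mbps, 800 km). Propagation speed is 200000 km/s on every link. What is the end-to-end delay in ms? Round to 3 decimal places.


Packet = 1000 bytes = 8000 bits. Store-and-forward: sum (t_trans + t_prop) per link.
Link 1: t_trans = 8000/(2*10^6) s = 4.0000 ms; t_prop = 800/200000 s = 4.0000 ms; subtotal = 8.0000 ms
Link 2: t_trans = 8000/(20*10^6) s = 0.4000 ms; t_prop = 50/200000 s = 0.2500 ms; subtotal = 0.6500 ms
Link 3: t_trans = 8000/(10*10^6) s = 0.8000 ms; t_prop = 800/200000 s = 4.0000 ms; subtotal = 4.8000 ms
End-to-end = 8.0000 + 0.6500 + 4.8000 = 13.4500 ms -> 13.450 ms (3 dp)

13.450


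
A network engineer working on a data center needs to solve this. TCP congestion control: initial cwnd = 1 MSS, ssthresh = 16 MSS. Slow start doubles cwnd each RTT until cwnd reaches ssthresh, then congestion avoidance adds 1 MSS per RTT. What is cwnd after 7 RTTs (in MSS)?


RTT 0: cwnd = 1 MSS (initial)
RTT 1: cwnd = 2 MSS (slow start, doubled)
RTT 2: cwnd = 4 MSS (slow start, doubled)
RTT 3: cwnd = 8 MSS (slow start, doubled)
RTT 4: cwnd = 16 MSS (slow start, doubled)
RTT 5: cwnd = 17 MSS (congestion avoidance, +1)
RTT 6: cwnd = 18 MSS (congestion avoidance, +1)
RTT 7: cwnd = 19 MSS (congestion avoidance, +1)

19


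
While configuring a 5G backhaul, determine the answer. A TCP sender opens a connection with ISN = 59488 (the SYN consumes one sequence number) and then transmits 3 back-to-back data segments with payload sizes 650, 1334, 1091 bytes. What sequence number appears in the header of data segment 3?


The SYN occupies sequence number ISN = 59488, so the first data byte is ISN + 1 = 59489.
SEQ of data segment i = (ISN + 1) + sum of payload sizes of segments 1..i-1.
Segment 1: SEQ = 59489, payload = 650 bytes
Segment 2: SEQ = 60139, payload = 1334 bytes
Segment 3: SEQ = 61473, payload = 1091 bytes
SEQ of segment 3 = 59489 + 650 + 1334 = 61473

61473


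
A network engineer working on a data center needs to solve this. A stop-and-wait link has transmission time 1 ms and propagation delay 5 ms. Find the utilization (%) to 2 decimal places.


Given: Ttrans = 1 ms, Tprop = 5 ms
RTT = 2 * Tprop = 2 * 5 = 10 ms
U = Ttrans / (Ttrans + RTT)
U = 1 / (1 + 10)
U = 1 / 11 = 0.090909
U% = 9.09%

9.09


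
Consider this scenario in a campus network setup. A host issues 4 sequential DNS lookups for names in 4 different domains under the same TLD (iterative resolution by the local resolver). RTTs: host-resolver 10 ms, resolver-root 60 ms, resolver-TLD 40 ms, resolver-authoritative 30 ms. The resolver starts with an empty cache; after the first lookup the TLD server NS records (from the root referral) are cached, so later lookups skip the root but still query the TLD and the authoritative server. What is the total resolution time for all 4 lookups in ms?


Lookup 1 (cold cache): local + root + TLD + auth = 10 + 60 + 40 + 30 = 140 ms
Lookups 2..4 (TLD NS cached -> skip root; new domain -> still ask TLD and auth): local + TLD + auth = 10 + 40 + 30 = 80 ms each
Remaining 3 lookups: 3 * 80 = 240 ms
Total = 140 + 240 = 380 ms

380


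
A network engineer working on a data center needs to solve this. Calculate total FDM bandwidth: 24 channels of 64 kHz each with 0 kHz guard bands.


Given: 24 channels, 64 kHz each, guard = 0 kHz
Channel bandwidth = 24 * 64 = 1536 kHz
Guard bands = 23 gaps * 0 kHz = 0 kHz
Total = 1536 + 0 = 1536 kHz

1536


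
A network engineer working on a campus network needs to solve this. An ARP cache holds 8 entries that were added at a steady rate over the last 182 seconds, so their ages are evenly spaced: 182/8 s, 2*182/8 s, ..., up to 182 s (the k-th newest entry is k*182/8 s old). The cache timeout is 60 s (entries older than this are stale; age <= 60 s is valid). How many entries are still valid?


Ages are k * 182/8 s for k = 1..8 (spacing = 22.7500 s).
Entry k is valid iff k * 182/8 <= 60 iff k <= 8 * 60 / 182 = 2.6374
n_valid = floor(2.6374) = 2
(n_stale = 8 - 2 = 6)

2


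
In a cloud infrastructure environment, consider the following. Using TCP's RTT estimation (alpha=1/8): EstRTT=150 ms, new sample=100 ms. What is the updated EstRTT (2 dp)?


Given: EstRTT = 150 ms, SampleRTT = 100 ms, alpha = 1/8
New EstRTT = (1 - alpha) * EstRTT + alpha * SampleRTT
(7/8) * 150 = 131.25
(1/8) * 100 = 12.5
New EstRTT = 131.25 + 12.5 = 143.75 ms -> 143.75 ms (2 dp)

143.75


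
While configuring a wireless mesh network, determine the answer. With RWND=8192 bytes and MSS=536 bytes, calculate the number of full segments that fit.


Given: RWND = 8192 bytes, MSS = 536 bytes
Full segments = floor(RWND / MSS)
Full segments = floor(8192 / 536)
Full segments = floor(15.2836) = 15

15


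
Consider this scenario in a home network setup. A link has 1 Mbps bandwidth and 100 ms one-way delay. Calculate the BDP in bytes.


Given: bandwidth = 1 Mbps, delay = 100 ms
BDP in bits = 1 * 10^6 * 100 / 1000
BDP in bits = 100000
BDP in bytes = 100000 / 8 = 12500

12500


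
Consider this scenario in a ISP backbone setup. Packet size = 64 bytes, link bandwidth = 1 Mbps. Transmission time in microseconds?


Given: packet = 64 bytes, bandwidth = 1 Mbps
Packet in bits = 64 * 8 = 512 bits
Bandwidth = 1 * 10^6 = 1000000 bps
Time = 512 / 1000000 seconds
Time in us = 512 * 10^6 / 1000000 = 512

512


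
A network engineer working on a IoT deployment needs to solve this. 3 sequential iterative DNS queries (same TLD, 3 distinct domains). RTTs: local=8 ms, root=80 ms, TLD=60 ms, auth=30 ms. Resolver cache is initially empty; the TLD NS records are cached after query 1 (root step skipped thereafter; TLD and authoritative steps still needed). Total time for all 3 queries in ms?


Lookup 1 (cold cache): local + root + TLD + auth = 8 + 80 + 60 + 30 = 178 ms
Lookups 2..3 (TLD NS cached -> skip root; new domain -> still ask TLD and auth): local + TLD + auth = 8 + 60 + 30 = 98 ms each
Remaining 2 lookups: 2 * 98 = 196 ms
Total = 178 + 196 = 374 ms

374


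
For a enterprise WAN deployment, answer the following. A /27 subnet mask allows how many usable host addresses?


Given: subnet mask /27
Host bits = 32 - 27 = 5
Total addresses = 2^5 = 32
Usable hosts = 32 - 2 (network + broadcast) = 30

30


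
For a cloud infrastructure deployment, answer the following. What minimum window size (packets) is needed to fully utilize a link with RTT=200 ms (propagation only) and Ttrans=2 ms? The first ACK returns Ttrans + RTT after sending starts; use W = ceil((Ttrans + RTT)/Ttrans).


Given: Ttrans = 2 ms, RTT = 200 ms (= 2 * Tprop, Tprop = 100 ms)
Time until first ACK returns = Ttrans + RTT = 2 + 200 = 202 ms
Need W * Ttrans >= Ttrans + RTT  ->  W >= (Ttrans + RTT) / Ttrans
(Ttrans + RTT) / Ttrans = 202 / 2 = 101
W_min = ceil(101) = 101

101


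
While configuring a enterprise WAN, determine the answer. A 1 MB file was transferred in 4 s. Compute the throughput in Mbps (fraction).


Given: file = 1 MB, time = 4 s
File in Mb = 1 * 8 = 8 Mb
Throughput = 8 / 4 Mbps
Throughput = 2 Mbps

2


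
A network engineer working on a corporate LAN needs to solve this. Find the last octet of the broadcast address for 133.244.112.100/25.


Given: IP = 133.244.112.100, prefix = /25
Host bits = 32 - 25 = 7
Network last octet = 100 AND mask = 0
Host part size = 2^7 - 1 = 127
Broadcast last octet = 0 OR 127 = 127

127


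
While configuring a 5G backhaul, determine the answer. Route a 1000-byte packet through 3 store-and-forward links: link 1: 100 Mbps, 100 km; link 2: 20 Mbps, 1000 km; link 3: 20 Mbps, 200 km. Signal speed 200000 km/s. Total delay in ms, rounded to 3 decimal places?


Packet = 1000 bytes = 8000 bits. Store-and-forward: sum (t_trans + t_prop) per link.
Link 1: t_trans = 8000/(100*10^6) s = 0.0800 ms; t_prop = 100/200000 s = 0.5000 ms; subtotal = 0.5800 ms
Link 2: t_trans = 8000/(20*10^6) s = 0.4000 ms; t_prop = 1000/200000 s = 5.0000 ms; subtotal = 5.4000 ms
Link 3: t_trans = 8000/(20*10^6) s = 0.4000 ms; t_prop = 200/200000 s = 1.0000 ms; subtotal = 1.4000 ms
End-to-end = 0.5800 + 5.4000 + 1.4000 = 7.3800 ms -> 7.380 ms (3 dp)

7.380


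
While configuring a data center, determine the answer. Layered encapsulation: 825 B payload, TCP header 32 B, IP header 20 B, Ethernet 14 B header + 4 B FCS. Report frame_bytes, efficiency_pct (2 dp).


TCP segment = 825 + 32 = 857 B
IP packet = 857 + 20 = 877 B
Ethernet frame = 877 + 14 + 4 = 895 B
Efficiency = app / frame = 825 / 895 = 0.921788 = 92.1788% -> 92.18% (2 dp)

895, 92.18


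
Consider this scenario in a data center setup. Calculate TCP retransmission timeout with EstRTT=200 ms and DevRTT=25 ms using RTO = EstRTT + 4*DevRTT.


Given: EstRTT = 200 ms, DevRTT = 25 ms
Timeout = EstRTT + 4 * DevRTT
4 * DevRTT = 4 * 25 = 100
Timeout = 200 + 100 = 300 ms

300


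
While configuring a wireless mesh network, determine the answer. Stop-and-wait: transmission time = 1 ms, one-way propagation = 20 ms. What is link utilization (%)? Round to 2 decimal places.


Given: Ttrans = 1 ms, Tprop = 20 ms
RTT = 2 * Tprop = 2 * 20 = 40 ms
U = Ttrans / (Ttrans + RTT)
U = 1 / (1 + 40)
U = 1 / 41 = 0.02439
U% = 2.44%

2.44


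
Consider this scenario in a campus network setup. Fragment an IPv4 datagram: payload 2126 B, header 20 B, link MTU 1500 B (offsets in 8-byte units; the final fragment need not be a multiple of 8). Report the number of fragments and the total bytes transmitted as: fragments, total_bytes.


Max data per non-final fragment = floor((MTU - header)/8)*8 = floor((1500 - 20)/8)*8 = floor(1480/8)*8 = 1480 B
Final fragment needs no 8-byte alignment: it can carry up to MTU - header = 1480 B
Non-final fragments needed = ceil((payload - 1480) / 1480) = ceil(646/1480) = ceil(0.4365) = 1
Number of fragments = 1 + 1 = 2
Fragment sizes (data): 1 * 1480 B + 646 B (last, 646 <= 1480 OK)
Total bytes sent = payload + n_frags * header = 2126 + 2*20 = 2126 + 40 = 2166 B

2, 2166


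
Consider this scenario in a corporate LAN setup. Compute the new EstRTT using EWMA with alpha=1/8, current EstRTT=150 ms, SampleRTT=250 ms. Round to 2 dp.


Given: EstRTT = 150 ms, SampleRTT = 250 ms, alpha = 1/8
New EstRTT = (1 - alpha) * EstRTT + alpha * SampleRTT
(7/8) * 150 = 131.25
(1/8) * 250 = 31.25
New EstRTT = 131.25 + 31.25 = 162.5 ms -> 162.50 ms (2 dp)

162.50


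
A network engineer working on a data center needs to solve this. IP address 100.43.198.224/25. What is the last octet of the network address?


Given: IP = 100.43.198.224, prefix = /25
Subnet mask = 255.255.255.128
Last octet of IP: 224
Last octet of mask: 128
Network last octet = 224 AND 128 = 128

128


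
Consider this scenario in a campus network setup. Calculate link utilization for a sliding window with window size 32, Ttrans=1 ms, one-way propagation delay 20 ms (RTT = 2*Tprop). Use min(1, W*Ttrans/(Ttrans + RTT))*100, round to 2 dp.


Given: W = 32, Ttrans = 1 ms, RTT = 40 ms (= 2 * Tprop, Tprop = 20 ms)
Cycle time = Ttrans + RTT = 1 + 40 = 41 ms (first packet sent until its ACK returns)
W * Ttrans = 32 * 1 = 32 ms of sending per cycle
W * Ttrans / (Ttrans + RTT) = 32 / 41 = 0.780488
U = min(1, 0.780488) = 0.780488
U% = 78.05%

78.05


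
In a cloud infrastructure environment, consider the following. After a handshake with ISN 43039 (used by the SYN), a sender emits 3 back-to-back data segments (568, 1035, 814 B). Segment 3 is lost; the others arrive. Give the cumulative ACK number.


SYN uses sequence number 43039; first data byte = ISN + 1 = 43040.
Segment 1: SEQ = 43040, len = 568 B, covers [43040, 43607]
Segment 2: SEQ = 43608, len = 1035 B, covers [43608, 44642]
Segment 3: SEQ = 44643, len = 814 B, covers [44643, 45456] [LOST]
In-order data received: bytes [43040, 44642] (segments 1..2).
Segment 3 missing -> gap begins at byte 44643.
Cumulative ACK = next expected in-order byte = 43040 + 568 + 1035 = 44643

44643


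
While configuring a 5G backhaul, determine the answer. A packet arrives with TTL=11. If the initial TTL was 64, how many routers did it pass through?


Given: initial TTL = 64, received TTL = 11
Hops = initial TTL - received TTL
Hops = 64 - 11 = 53

53


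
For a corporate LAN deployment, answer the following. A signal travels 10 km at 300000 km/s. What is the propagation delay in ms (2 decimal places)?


Given: distance = 10 km, speed = 300000 km/s
Delay = distance / speed = 10 / 300000 seconds
Delay in ms = 10 * 1000 / 300000
Delay = 0.0333 ms
Rounded to 2 dp = 0.03 ms

0.03


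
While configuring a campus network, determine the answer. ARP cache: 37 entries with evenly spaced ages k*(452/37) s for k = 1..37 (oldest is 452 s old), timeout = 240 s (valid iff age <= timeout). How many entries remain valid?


Ages are k * 452/37 s for k = 1..37 (spacing = 12.2162 s).
Entry k is valid iff k * 452/37 <= 240 iff k <= 37 * 240 / 452 = 19.6460
n_valid = floor(19.6460) = 19
(n_stale = 37 - 19 = 18)

19


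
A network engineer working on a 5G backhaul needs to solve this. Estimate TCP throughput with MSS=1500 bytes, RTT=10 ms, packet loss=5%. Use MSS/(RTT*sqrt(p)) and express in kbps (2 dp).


Given: MSS = 1500 bytes, RTT = 10 ms, loss = 5%
RTT in seconds = 10 / 1000 = 0.01
Loss rate = 5% = 0.05
sqrt(loss) = sqrt(0.05) = 0.223606797750
Throughput (bytes/s) = 1500 / (0.01 * 0.223606797750) = 670820.3932
Throughput (kbps) = 670820.3932 * 8 / 1000 = 5366.563146 -> 5366.56 kbps (2 dp)

5366.56


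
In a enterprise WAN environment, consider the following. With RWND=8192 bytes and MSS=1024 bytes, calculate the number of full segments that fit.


Given: RWND = 8192 bytes, MSS = 1024 bytes
Full segments = floor(RWND / MSS)
Full segments = floor(8192 / 1024)
Full segments = floor(8.0) = 8

8


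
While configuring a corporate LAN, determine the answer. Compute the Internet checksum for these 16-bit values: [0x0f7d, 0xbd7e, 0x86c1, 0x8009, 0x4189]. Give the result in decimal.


Given words: [0x0f7d, 0xbd7e, 0x86c1, 0x8009, 0x4189]
Step 1: Sum all words
Raw sum = 3965 + 48510 + 34497 + 32777 + 16777 = 136526
Step 2: Fold carry: (5454 + 2) = 5456
One's complement = ~5456 & 0xFFFF = 60079

60079


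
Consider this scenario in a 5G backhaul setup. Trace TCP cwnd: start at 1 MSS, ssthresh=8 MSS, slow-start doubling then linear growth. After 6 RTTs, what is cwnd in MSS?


RTT 0: cwnd = 1 MSS (initial)
RTT 1: cwnd = 2 MSS (slow start, doubled)
RTT 2: cwnd = 4 MSS (slow start, doubled)
RTT 3: cwnd = 8 MSS (slow start, doubled)
RTT 4: cwnd = 9 MSS (congestion avoidance, +1)
RTT 5: cwnd = 10 MSS (congestion avoidance, +1)
RTT 6: cwnd = 11 MSS (congestion avoidance, +1)

11


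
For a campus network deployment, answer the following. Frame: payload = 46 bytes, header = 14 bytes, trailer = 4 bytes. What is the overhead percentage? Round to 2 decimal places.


Given: payload = 46 B, header = 14 B, trailer = 4 B
Overhead bytes = header + trailer = 14 + 4 = 18
Total frame = payload + overhead = 46 + 18 = 64
Overhead % = 18 / 64 * 100 = 28.1250% -> 28.13% (2 dp)

28.13


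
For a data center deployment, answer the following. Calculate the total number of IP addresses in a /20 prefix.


Given: CIDR prefix /20
Host bits = 32 - 20 = 12
Total addresses = 2^12 = 4096

4096


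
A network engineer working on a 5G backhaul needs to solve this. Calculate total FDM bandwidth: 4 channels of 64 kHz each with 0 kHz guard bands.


Given: 4 channels, 64 kHz each, guard = 0 kHz
Channel bandwidth = 4 * 64 = 256 kHz
Guard bands = 3 gaps * 0 kHz = 0 kHz
Total = 256 + 0 = 256 kHz

256


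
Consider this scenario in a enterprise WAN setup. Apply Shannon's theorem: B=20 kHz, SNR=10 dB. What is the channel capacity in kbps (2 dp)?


Given: B = 20 kHz, SNR = 10 dB
SNR linear = 10^(10/10) = 10
1 + SNR = 11
log2(11) = 3.4594316186
C = 20 * 1000 * 3.4594316186 = 69188.6324 bps
C = 69.188632 kbps -> 69.19 kbps (2 dp)

69.19


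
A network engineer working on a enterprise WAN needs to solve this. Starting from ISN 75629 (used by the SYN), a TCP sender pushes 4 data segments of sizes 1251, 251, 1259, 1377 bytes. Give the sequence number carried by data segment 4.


The SYN occupies sequence number ISN = 75629, so the first data byte is ISN + 1 = 75630.
SEQ of data segment i = (ISN + 1) + sum of payload sizes of segments 1..i-1.
Segment 1: SEQ = 75630, payload = 1251 bytes
Segment 2: SEQ = 76881, payload = 251 bytes
Segment 3: SEQ = 77132, payload = 1259 bytes
Segment 4: SEQ = 78391, payload = 1377 bytes
SEQ of segment 4 = 75630 + 1251 + 251 + 1259 = 78391

78391


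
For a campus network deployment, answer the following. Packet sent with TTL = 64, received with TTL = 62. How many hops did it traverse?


Given: initial TTL = 64, received TTL = 62
Hops = initial TTL - received TTL
Hops = 64 - 62 = 2

2


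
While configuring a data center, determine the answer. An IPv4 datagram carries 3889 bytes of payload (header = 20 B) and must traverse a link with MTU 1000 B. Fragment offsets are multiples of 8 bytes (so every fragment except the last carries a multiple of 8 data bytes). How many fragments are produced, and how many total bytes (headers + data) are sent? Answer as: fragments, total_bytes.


Max data per non-final fragment = floor((MTU - header)/8)*8 = floor((1000 - 20)/8)*8 = floor(980/8)*8 = 976 B
Final fragment needs no 8-byte alignment: it can carry up to MTU - header = 980 B
Non-final fragments needed = ceil((payload - 980) / 976) = ceil(2909/976) = ceil(2.9805) = 3
Number of fragments = 3 + 1 = 4
Fragment sizes (data): 3 * 976 B + 961 B (last, 961 <= 980 OK)
Total bytes sent = payload + n_frags * header = 3889 + 4*20 = 3889 + 80 = 3969 B

4, 3969


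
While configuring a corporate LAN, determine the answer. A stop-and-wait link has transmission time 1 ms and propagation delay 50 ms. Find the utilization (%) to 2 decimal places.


Given: Ttrans = 1 ms, Tprop = 50 ms
RTT = 2 * Tprop = 2 * 50 = 100 ms
U = Ttrans / (Ttrans + RTT)
U = 1 / (1 + 100)
U = 1 / 101 = 0.009901
U% = 0.99%

0.99


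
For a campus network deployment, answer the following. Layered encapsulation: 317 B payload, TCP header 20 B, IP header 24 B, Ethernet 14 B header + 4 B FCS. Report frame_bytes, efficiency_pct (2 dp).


TCP segment = 317 + 20 = 337 B
IP packet = 337 + 24 = 361 B
Ethernet frame = 361 + 14 + 4 = 379 B
Efficiency = app / frame = 317 / 379 = 0.836412 = 83.6412% -> 83.64% (2 dp)

379, 83.64


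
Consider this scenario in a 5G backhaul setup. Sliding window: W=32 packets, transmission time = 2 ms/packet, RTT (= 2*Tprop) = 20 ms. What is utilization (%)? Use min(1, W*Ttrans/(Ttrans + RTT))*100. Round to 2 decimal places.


Given: W = 32, Ttrans = 2 ms, RTT = 20 ms (= 2 * Tprop, Tprop = 10 ms)
Cycle time = Ttrans + RTT = 2 + 20 = 22 ms (first packet sent until its ACK returns)
W * Ttrans = 32 * 2 = 64 ms of sending per cycle
W * Ttrans / (Ttrans + RTT) = 64 / 22 = 2.909091
U = min(1, 2.909091) = 1.000000
U% = 100.00%

100.00


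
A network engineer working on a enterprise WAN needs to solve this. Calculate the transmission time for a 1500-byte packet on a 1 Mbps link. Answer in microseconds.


Given: packet = 1500 bytes, bandwidth = 1 Mbps
Packet in bits = 1500 * 8 = 12000 bits
Bandwidth = 1 * 10^6 = 1000000 bps
Time = 12000 / 1000000 seconds
Time in us = 12000 * 10^6 / 1000000 = 12000

12000


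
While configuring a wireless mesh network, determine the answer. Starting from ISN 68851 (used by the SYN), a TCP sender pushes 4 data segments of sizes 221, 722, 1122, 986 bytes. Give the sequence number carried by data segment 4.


The SYN occupies sequence number ISN = 68851, so the first data byte is ISN + 1 = 68852.
SEQ of data segment i = (ISN + 1) + sum of payload sizes of segments 1..i-1.
Segment 1: SEQ = 68852, payload = 221 bytes
Segment 2: SEQ = 69073, payload = 722 bytes
Segment 3: SEQ = 69795, payload = 1122 bytes
Segment 4: SEQ = 70917, payload = 986 bytes
SEQ of segment 4 = 68852 + 221 + 722 + 1122 = 70917

70917


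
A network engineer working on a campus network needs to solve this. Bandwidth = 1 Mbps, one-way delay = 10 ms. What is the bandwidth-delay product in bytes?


Given: bandwidth = 1 Mbps, delay = 10 ms
BDP in bits = 1 * 10^6 * 10 / 1000
BDP in bits = 10000
BDP in bytes = 10000 / 8 = 1250

1250


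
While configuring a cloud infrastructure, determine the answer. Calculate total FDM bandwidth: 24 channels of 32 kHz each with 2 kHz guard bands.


Given: 24 channels, 32 kHz each, guard = 2 kHz
Channel bandwidth = 24 * 32 = 768 kHz
Guard bands = 23 gaps * 2 kHz = 46 kHz
Total = 768 + 46 = 814 kHz

814


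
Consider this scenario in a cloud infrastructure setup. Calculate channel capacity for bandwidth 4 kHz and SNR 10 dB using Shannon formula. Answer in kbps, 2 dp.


Given: B = 4 kHz, SNR = 10 dB
SNR linear = 10^(10/10) = 10
1 + SNR = 11
log2(11) = 3.4594316186
C = 4 * 1000 * 3.4594316186 = 13837.7265 bps
C = 13.837726 kbps -> 13.84 kbps (2 dp)

13.84


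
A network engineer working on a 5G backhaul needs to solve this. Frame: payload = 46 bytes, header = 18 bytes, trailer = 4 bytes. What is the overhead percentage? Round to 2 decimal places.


Given: payload = 46 B, header = 18 B, trailer = 4 B
Overhead bytes = header + trailer = 18 + 4 = 22
Total frame = payload + overhead = 46 + 22 = 68
Overhead % = 22 / 68 * 100 = 32.3529% -> 32.35% (2 dp)

32.35


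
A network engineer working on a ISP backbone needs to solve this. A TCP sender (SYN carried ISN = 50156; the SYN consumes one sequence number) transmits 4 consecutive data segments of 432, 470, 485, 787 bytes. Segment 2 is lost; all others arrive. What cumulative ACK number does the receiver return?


SYN uses sequence number 50156; first data byte = ISN + 1 = 50157.
Segment 1: SEQ = 50157, len = 432 B, covers [50157, 50588]
Segment 2: SEQ = 50589, len = 470 B, covers [50589, 51058] [LOST]
Segment 3: SEQ = 51059, len = 485 B, covers [51059, 51543]
Segment 4: SEQ = 51544, len = 787 B, covers [51544, 52330]
In-order data received: bytes [50157, 50588] (segments 1..1).
Segment 2 missing -> gap begins at byte 50589; later segments buffered out of order.
Cumulative ACK = next expected in-order byte = 50157 + 432 = 50589

50589


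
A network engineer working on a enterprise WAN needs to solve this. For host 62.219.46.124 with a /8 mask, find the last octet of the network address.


Given: IP = 62.219.46.124, prefix = /8
Subnet mask = 255.0.0.0
Last octet of IP: 124
Last octet of mask: 0
Network last octet = 124 AND 0 = 0

0


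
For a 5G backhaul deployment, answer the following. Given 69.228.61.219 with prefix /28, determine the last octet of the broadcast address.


Given: IP = 69.228.61.219, prefix = /28
Host bits = 32 - 28 = 4
Network last octet = 219 AND mask = 208
Host part size = 2^4 - 1 = 15
Broadcast last octet = 208 OR 15 = 223

223


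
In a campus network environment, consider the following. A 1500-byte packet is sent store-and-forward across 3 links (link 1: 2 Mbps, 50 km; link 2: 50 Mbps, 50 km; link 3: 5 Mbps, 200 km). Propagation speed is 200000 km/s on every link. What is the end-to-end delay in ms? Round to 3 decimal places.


Packet = 1500 bytes = 12000 bits. Store-and-forward: sum (t_trans + t_prop) per link.
Link 1: t_trans = 12000/(2*10^6) s = 6.0000 ms; t_prop = 50/200000 s = 0.2500 ms; subtotal = 6.2500 ms
Link 2: t_trans = 12000/(50*10^6) s = 0.2400 ms; t_prop = 50/200000 s = 0.2500 ms; subtotal = 0.4900 ms
Link 3: t_trans = 12000/(5*10^6) s = 2.4000 ms; t_prop = 200/200000 s = 1.0000 ms; subtotal = 3.4000 ms
End-to-end = 6.2500 + 0.4900 + 3.4000 = 10.1400 ms -> 10.140 ms (3 dp)

10.140


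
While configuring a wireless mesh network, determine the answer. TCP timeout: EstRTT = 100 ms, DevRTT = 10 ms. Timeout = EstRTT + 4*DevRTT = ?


Given: EstRTT = 100 ms, DevRTT = 10 ms
Timeout = EstRTT + 4 * DevRTT
4 * DevRTT = 4 * 10 = 40
Timeout = 100 + 40 = 140 ms

140


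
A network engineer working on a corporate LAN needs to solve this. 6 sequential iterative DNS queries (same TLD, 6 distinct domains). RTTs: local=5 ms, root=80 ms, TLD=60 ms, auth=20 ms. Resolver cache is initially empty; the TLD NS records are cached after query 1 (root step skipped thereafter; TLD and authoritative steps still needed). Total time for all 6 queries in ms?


Lookup 1 (cold cache): local + root + TLD + auth = 5 + 80 + 60 + 20 = 165 ms
Lookups 2..6 (TLD NS cached -> skip root; new domain -> still ask TLD and auth): local + TLD + auth = 5 + 60 + 20 = 85 ms each
Remaining 5 lookups: 5 * 85 = 425 ms
Total = 165 + 425 = 590 ms

590


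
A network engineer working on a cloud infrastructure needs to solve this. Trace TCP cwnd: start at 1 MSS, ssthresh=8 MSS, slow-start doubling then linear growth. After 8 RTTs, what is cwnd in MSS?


RTT 0: cwnd = 1 MSS (initial)
RTT 1: cwnd = 2 MSS (slow start, doubled)
RTT 2: cwnd = 4 MSS (slow start, doubled)
RTT 3: cwnd = 8 MSS (slow start, doubled)
RTT 4: cwnd = 9 MSS (congestion avoidance, +1)
RTT 5: cwnd = 10 MSS (congestion avoidance, +1)
RTT 6: cwnd = 11 MSS (congestion avoidance, +1)
RTT 7: cwnd = 12 MSS (congestion avoidance, +1)
RTT 8: cwnd = 13 MSS (congestion avoidance, +1)

13


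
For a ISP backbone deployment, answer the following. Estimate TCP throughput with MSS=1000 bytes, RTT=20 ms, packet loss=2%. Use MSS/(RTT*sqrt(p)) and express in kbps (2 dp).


Given: MSS = 1000 bytes, RTT = 20 ms, loss = 2%
RTT in seconds = 20 / 1000 = 0.02
Loss rate = 2% = 0.02
sqrt(loss) = sqrt(0.02) = 0.141421356237
Throughput (bytes/s) = 1000 / (0.02 * 0.141421356237) = 353553.3906
Throughput (kbps) = 353553.3906 * 8 / 1000 = 2828.427125 -> 2828.43 kbps (2 dp)

2828.43


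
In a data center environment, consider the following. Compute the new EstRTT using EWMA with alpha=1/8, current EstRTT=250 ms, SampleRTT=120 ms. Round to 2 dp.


Given: EstRTT = 250 ms, SampleRTT = 120 ms, alpha = 1/8
New EstRTT = (1 - alpha) * EstRTT + alpha * SampleRTT
(7/8) * 250 = 218.75
(1/8) * 120 = 15
New EstRTT = 218.75 + 15 = 233.75 ms -> 233.75 ms (2 dp)

233.75


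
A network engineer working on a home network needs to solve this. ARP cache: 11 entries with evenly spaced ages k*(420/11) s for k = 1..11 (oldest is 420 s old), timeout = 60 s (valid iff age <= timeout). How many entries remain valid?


Ages are k * 420/11 s for k = 1..11 (spacing = 38.1818 s).
Entry k is valid iff k * 420/11 <= 60 iff k <= 11 * 60 / 420 = 1.5714
n_valid = floor(1.5714) = 1
(n_stale = 11 - 1 = 10)

1


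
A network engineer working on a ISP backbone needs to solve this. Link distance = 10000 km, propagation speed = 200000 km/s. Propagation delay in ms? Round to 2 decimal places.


Given: distance = 10000 km, speed = 200000 km/s
Delay = distance / speed = 10000 / 200000 seconds
Delay in ms = 10000 * 1000 / 200000
Delay = 50.0000 ms
Rounded to 2 dp = 50.00 ms

50.00


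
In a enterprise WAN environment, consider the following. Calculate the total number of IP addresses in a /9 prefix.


Given: CIDR prefix /9
Host bits = 32 - 9 = 23
Total addresses = 2^23 = 8388608

8388608


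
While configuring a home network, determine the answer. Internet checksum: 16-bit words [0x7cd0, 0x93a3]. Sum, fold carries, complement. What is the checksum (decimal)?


Given words: [0x7cd0, 0x93a3]
Step 1: Sum all words
Raw sum = 31952 + 37795 = 69747
Step 2: Fold carry: (4211 + 1) = 4212
One's complement = ~4212 & 0xFFFF = 61323

61323


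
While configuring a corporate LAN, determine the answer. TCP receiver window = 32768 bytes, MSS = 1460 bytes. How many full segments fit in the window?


Given: RWND = 32768 bytes, MSS = 1460 bytes
Full segments = floor(RWND / MSS)
Full segments = floor(32768 / 1460)
Full segments = floor(22.4438) = 22

22


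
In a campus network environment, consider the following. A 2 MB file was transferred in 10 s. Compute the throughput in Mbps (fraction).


Given: file = 2 MB, time = 10 s
File in Mb = 2 * 8 = 16 Mb
Throughput = 16 / 10 Mbps
Throughput = 8/5 Mbps

8/5


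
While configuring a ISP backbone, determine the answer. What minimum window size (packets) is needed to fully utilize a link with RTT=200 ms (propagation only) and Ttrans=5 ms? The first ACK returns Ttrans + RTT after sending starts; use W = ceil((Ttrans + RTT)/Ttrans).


Given: Ttrans = 5 ms, RTT = 200 ms (= 2 * Tprop, Tprop = 100 ms)
Time until first ACK returns = Ttrans + RTT = 5 + 200 = 205 ms
Need W * Ttrans >= Ttrans + RTT  ->  W >= (Ttrans + RTT) / Ttrans
(Ttrans + RTT) / Ttrans = 205 / 5 = 41
W_min = ceil(41) = 41

41
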